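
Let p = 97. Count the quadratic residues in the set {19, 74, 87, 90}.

(19/97) = -1 → non-residue.
(74/97) = -1 → non-residue.
(87/97) = -1 → non-residue.
(90/97) = -1 → non-residue.
Total quadratic residues among the 4: 0.

0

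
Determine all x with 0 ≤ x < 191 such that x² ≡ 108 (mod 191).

47, 144

Since 191 ≡ 3 (mod 4), a square root of 108 is 108^((191+1)/4) = 108^48 mod 191.
Repeated squaring: 108^2≡13, 108^4≡169, 108^8≡102, 108^16≡90, 108^32≡78 (mod 191).
108^48 = 108^(32+16) ≡ 144 (mod 191).
Check: 144² = 20736 ≡ 108 (mod 191). The two roots are 47 and 144.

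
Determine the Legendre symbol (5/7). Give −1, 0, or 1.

-1

Reciprocity: 5 ≡ 1 and 7 ≡ 3 (mod 4), so (5/7) = +(7/5).
Reduce top mod 5: now compute (2/5).
Pull out 2: since 5 ≡ 5 (mod 8), (2/5) = -1.
Reached (1/5) = 1. Collecting the sign flips along the way, the symbol is -1.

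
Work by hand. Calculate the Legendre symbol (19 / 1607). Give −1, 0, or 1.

Reciprocity: 19 ≡ 3 and 1607 ≡ 3 (mod 4), so (19/1607) = −(1607/19).
Reduce top mod 19: now compute (11/19).
Reciprocity: 11 ≡ 3 and 19 ≡ 3 (mod 4), so (11/19) = −(19/11).
Reduce top mod 11: now compute (8/11).
Pull out 2^3: since 11 ≡ 3 (mod 8), (2/11) = -1, so (2/11)^3 = -1.
Reached (1/11) = 1. Collecting the sign flips along the way, the symbol is -1.

-1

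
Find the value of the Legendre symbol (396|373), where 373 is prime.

First reduce: 396 ≡ 23 (mod 373).
Reciprocity: 23 ≡ 3 and 373 ≡ 1 (mod 4), so (23/373) = +(373/23).
Reduce top mod 23: now compute (5/23).
Reciprocity: 5 ≡ 1 and 23 ≡ 3 (mod 4), so (5/23) = +(23/5).
Reduce top mod 5: now compute (3/5).
Reciprocity: 3 ≡ 3 and 5 ≡ 1 (mod 4), so (3/5) = +(5/3).
Reduce top mod 3: now compute (2/3).
Pull out 2: since 3 ≡ 3 (mod 8), (2/3) = -1.
Reached (1/3) = 1. Collecting the sign flips along the way, the symbol is -1.

-1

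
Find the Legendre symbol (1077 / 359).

First reduce: 1077 ≡ 0 (mod 359).
Top reduces to 0: gcd > 1, so the symbol is 0.

0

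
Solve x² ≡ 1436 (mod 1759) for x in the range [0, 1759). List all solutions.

Since 1759 ≡ 3 (mod 4), a square root of 1436 is 1436^((1759+1)/4) = 1436^440 mod 1759.
Repeated squaring: 1436^2≡548, 1436^4≡1274, 1436^8≡1278, 1436^16≡932, 1436^32≡1437, 1436^64≡1662, 1436^128≡614, 1436^256≡570 (mod 1759).
1436^440 = 1436^(256+128+32+16+8) ≡ 251 (mod 1759).
Check: 251² = 63001 ≡ 1436 (mod 1759). The two roots are 251 and 1508.

251, 1508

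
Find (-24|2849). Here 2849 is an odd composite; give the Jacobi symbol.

First reduce: -24 ≡ 2825 (mod 2849).
Reciprocity: 2825 ≡ 1 and 2849 ≡ 1 (mod 4), so (2825/2849) = +(2849/2825).
Reduce top mod 2825: now compute (24/2825).
Pull out 2^3: since 2825 ≡ 1 (mod 8), (2/2825) = +1, so (2/2825)^3 = +1.
Reciprocity: 3 ≡ 3 and 2825 ≡ 1 (mod 4), so (3/2825) = +(2825/3).
Reduce top mod 3: now compute (2/3).
Pull out 2: since 3 ≡ 3 (mod 8), (2/3) = -1.
Reached (1/3) = 1. Collecting the sign flips along the way, the symbol is -1.

-1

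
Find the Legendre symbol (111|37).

First reduce: 111 ≡ 0 (mod 37).
Top reduces to 0: gcd > 1, so the symbol is 0.

0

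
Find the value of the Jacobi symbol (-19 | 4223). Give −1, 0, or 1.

1

First reduce: -19 ≡ 4204 (mod 4223).
Pull out 2^2: since 4223 ≡ 7 (mod 8), (2/4223) = +1, so (2/4223)^2 = +1.
Reciprocity: 1051 ≡ 3 and 4223 ≡ 3 (mod 4), so (1051/4223) = −(4223/1051).
Reduce top mod 1051: now compute (19/1051).
Reciprocity: 19 ≡ 3 and 1051 ≡ 3 (mod 4), so (19/1051) = −(1051/19).
Reduce top mod 19: now compute (6/19).
Pull out 2: since 19 ≡ 3 (mod 8), (2/19) = -1.
Reciprocity: 3 ≡ 3 and 19 ≡ 3 (mod 4), so (3/19) = −(19/3).
Reduce top mod 3: now compute (1/3).
Reached (1/3) = 1. Collecting the sign flips along the way, the symbol is +1.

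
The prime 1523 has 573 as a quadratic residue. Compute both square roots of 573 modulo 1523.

Since 1523 ≡ 3 (mod 4), a square root of 573 is 573^((1523+1)/4) = 573^381 mod 1523.
Repeated squaring: 573^2≡884, 573^4≡157, 573^8≡281, 573^16≡1288, 573^32≡397, 573^64≡740, 573^128≡843, 573^256≡931 (mod 1523).
573^381 = 573^(256+64+32+16+8+4+1) ≡ 1102 (mod 1523).
Check: 1102² = 1214404 ≡ 573 (mod 1523). The two roots are 421 and 1102.

421, 1102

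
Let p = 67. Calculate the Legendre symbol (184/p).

Euler's criterion: (184/67) ≡ 50^33 (mod 67).
50^2 ≡ 21 (mod 67)
50^4 ≡ 39 (mod 67)
50^8 ≡ 47 (mod 67)
50^16 ≡ 65 (mod 67)
50^32 ≡ 4 (mod 67)
50^33 = 50^(32+1) ≡ 66 (mod 67).
Result is 66 ≡ −1, so (184/67) = −1.

-1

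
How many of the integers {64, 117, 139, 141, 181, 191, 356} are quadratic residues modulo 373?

4

(64/373) = +1 → QR.
(117/373) = +1 → QR.
(139/373) = -1 → non-residue.
(141/373) = -1 → non-residue.
(181/373) = +1 → QR.
(191/373) = -1 → non-residue.
(356/373) = +1 → QR.
Total quadratic residues among the 7: 4.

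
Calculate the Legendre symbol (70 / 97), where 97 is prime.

Pull out 2: since 97 ≡ 1 (mod 8), (2/97) = +1.
Reciprocity: 35 ≡ 3 and 97 ≡ 1 (mod 4), so (35/97) = +(97/35).
Reduce top mod 35: now compute (27/35).
Reciprocity: 27 ≡ 3 and 35 ≡ 3 (mod 4), so (27/35) = −(35/27).
Reduce top mod 27: now compute (8/27).
Pull out 2^3: since 27 ≡ 3 (mod 8), (2/27) = -1, so (2/27)^3 = -1.
Reached (1/27) = 1. Collecting the sign flips along the way, the symbol is +1.

1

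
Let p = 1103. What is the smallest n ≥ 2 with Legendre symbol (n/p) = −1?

5

(2/1103) = +1, so 2 is a residue.
(3/1103) = +1, so 3 is a residue.
(4/1103) = +1, so 4 is a residue.
(5/1103) = −1, so 5 is the smallest positive non-residue mod 1103.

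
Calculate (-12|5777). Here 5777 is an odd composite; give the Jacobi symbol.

-1

First reduce: -12 ≡ 5765 (mod 5777).
Reciprocity: 5765 ≡ 1 and 5777 ≡ 1 (mod 4), so (5765/5777) = +(5777/5765).
Reduce top mod 5765: now compute (12/5765).
Pull out 2^2: since 5765 ≡ 5 (mod 8), (2/5765) = -1, so (2/5765)^2 = +1.
Reciprocity: 3 ≡ 3 and 5765 ≡ 1 (mod 4), so (3/5765) = +(5765/3).
Reduce top mod 3: now compute (2/3).
Pull out 2: since 3 ≡ 3 (mod 8), (2/3) = -1.
Reached (1/3) = 1. Collecting the sign flips along the way, the symbol is -1.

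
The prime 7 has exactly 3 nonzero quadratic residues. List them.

1, 2, 4

Square k = 1,…,3 (k and 7−k give the same square):
1²=1, 2²=4, 3²≡2 (mod 7).
So the quadratic residues mod 7 are {1, 2, 4}.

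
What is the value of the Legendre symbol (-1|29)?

1

Euler's criterion: (-1/29) ≡ 28^14 (mod 29).
28^2 ≡ 1 (mod 29)
28^4 ≡ 1 (mod 29)
28^8 ≡ 1 (mod 29)
28^14 = 28^(8+4+2) ≡ 1 (mod 29).
Result is 1, so (-1/29) = 1.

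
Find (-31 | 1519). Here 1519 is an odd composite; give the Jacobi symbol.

0

First reduce: -31 ≡ 1488 (mod 1519).
Pull out 2^4: since 1519 ≡ 7 (mod 8), (2/1519) = +1, so (2/1519)^4 = +1.
Reciprocity: 93 ≡ 1 and 1519 ≡ 3 (mod 4), so (93/1519) = +(1519/93).
Reduce top mod 93: now compute (31/93).
Reciprocity: 31 ≡ 3 and 93 ≡ 1 (mod 4), so (31/93) = +(93/31).
Reduce top mod 31: now compute (0/31).
Top reduces to 0: gcd > 1, so the symbol is 0.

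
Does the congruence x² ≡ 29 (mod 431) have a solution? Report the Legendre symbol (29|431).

1

Reciprocity: 29 ≡ 1 and 431 ≡ 3 (mod 4), so (29/431) = +(431/29).
Reduce top mod 29: now compute (25/29).
Reciprocity: 25 ≡ 1 and 29 ≡ 1 (mod 4), so (25/29) = +(29/25).
Reduce top mod 25: now compute (4/25).
Pull out 2^2: since 25 ≡ 1 (mod 8), (2/25) = +1, so (2/25)^2 = +1.
Reached (1/25) = 1. Collecting the sign flips along the way, the symbol is +1.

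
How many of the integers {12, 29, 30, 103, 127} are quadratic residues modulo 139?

3

(12/139) = -1 → non-residue.
(29/139) = +1 → QR.
(30/139) = +1 → QR.
(103/139) = -1 → non-residue.
(127/139) = +1 → QR.
Total quadratic residues among the 5: 3.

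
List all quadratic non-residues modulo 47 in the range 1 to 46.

Square k = 1,…,23 (k and 47−k give the same square):
1²=1, 2²=4, 3²=9, 4²=16, 5²=25, 6²=36, 7²≡2, 8²≡17, 9²≡34, 10²≡6, 11²≡27, 12²≡3, 13²≡28, 14²≡8, 15²≡37, 16²≡21, 17²≡7, 18²≡42, 19²≡32, 20²≡24, 21²≡18, 22²≡14, 23²≡12 (mod 47).
The residues are {1, 2, 3, 4, 6, 7, 8, 9, 12, 14, 16, 17, 18, 21, 24, 25, 27, 28, 32, 34, 36, 37, 42}; the non-residues are the remaining 23 nonzero classes.

5,10,11,13,15,19,20,22,23,26,29,30,31,33,35,38,39,40,41,43,44,45,46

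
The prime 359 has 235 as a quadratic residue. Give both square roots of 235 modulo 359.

84, 275

Since 359 ≡ 3 (mod 4), a square root of 235 is 235^((359+1)/4) = 235^90 mod 359.
Repeated squaring: 235^2≡298, 235^4≡131, 235^8≡288, 235^16≡15, 235^32≡225, 235^64≡6 (mod 359).
235^90 = 235^(64+16+8+2) ≡ 275 (mod 359).
Check: 275² = 75625 ≡ 235 (mod 359). The two roots are 84 and 275.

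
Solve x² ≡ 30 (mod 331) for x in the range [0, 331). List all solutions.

Since 331 ≡ 3 (mod 4), a square root of 30 is 30^((331+1)/4) = 30^83 mod 331.
Repeated squaring: 30^2≡238, 30^4≡43, 30^8≡194, 30^16≡233, 30^32≡5, 30^64≡25 (mod 331).
30^83 = 30^(64+16+2+1) ≡ 19 (mod 331).
Check: 19² = 361 ≡ 30 (mod 331). The two roots are 19 and 312.

19, 312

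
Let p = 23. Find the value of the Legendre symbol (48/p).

Euler's criterion: (48/23) ≡ 2^11 (mod 23).
2^2 ≡ 4 (mod 23)
2^4 ≡ 16 (mod 23)
2^8 ≡ 3 (mod 23)
2^11 = 2^(8+2+1) ≡ 1 (mod 23).
Result is 1, so (48/23) = 1.

1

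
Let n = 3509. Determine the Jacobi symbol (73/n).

Reciprocity: 73 ≡ 1 and 3509 ≡ 1 (mod 4), so (73/3509) = +(3509/73).
Reduce top mod 73: now compute (5/73).
Reciprocity: 5 ≡ 1 and 73 ≡ 1 (mod 4), so (5/73) = +(73/5).
Reduce top mod 5: now compute (3/5).
Reciprocity: 3 ≡ 3 and 5 ≡ 1 (mod 4), so (3/5) = +(5/3).
Reduce top mod 3: now compute (2/3).
Pull out 2: since 3 ≡ 3 (mod 8), (2/3) = -1.
Reached (1/3) = 1. Collecting the sign flips along the way, the symbol is -1.

-1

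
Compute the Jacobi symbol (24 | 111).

Pull out 2^3: since 111 ≡ 7 (mod 8), (2/111) = +1, so (2/111)^3 = +1.
Reciprocity: 3 ≡ 3 and 111 ≡ 3 (mod 4), so (3/111) = −(111/3).
Reduce top mod 3: now compute (0/3).
Top reduces to 0: gcd > 1, so the symbol is 0.

0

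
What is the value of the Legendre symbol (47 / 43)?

1

First reduce: 47 ≡ 4 (mod 43).
Pull out 2^2: since 43 ≡ 3 (mod 8), (2/43) = -1, so (2/43)^2 = +1.
Reached (1/43) = 1. Collecting the sign flips along the way, the symbol is +1.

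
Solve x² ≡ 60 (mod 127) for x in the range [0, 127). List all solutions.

21, 106

Since 127 ≡ 3 (mod 4), a square root of 60 is 60^((127+1)/4) = 60^32 mod 127.
Repeated squaring: 60^2≡44, 60^4≡31, 60^8≡72, 60^16≡104, 60^32≡21 (mod 127).
60^32 = 60^(32) ≡ 21 (mod 127).
Check: 21² = 441 ≡ 60 (mod 127). The two roots are 21 and 106.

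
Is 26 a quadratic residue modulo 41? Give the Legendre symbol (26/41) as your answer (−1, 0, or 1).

Euler's criterion: (26/41) ≡ 26^20 (mod 41).
26^2 ≡ 20 (mod 41)
26^4 ≡ 31 (mod 41)
26^8 ≡ 18 (mod 41)
26^16 ≡ 37 (mod 41)
26^20 = 26^(16+4) ≡ 40 (mod 41).
Result is 40 ≡ −1, so (26/41) = −1.

-1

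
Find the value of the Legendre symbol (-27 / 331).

First reduce: -27 ≡ 304 (mod 331).
Pull out 2^4: since 331 ≡ 3 (mod 8), (2/331) = -1, so (2/331)^4 = +1.
Reciprocity: 19 ≡ 3 and 331 ≡ 3 (mod 4), so (19/331) = −(331/19).
Reduce top mod 19: now compute (8/19).
Pull out 2^3: since 19 ≡ 3 (mod 8), (2/19) = -1, so (2/19)^3 = -1.
Reached (1/19) = 1. Collecting the sign flips along the way, the symbol is +1.

1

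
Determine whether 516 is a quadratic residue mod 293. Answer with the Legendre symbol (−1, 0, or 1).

-1

First reduce: 516 ≡ 223 (mod 293).
Reciprocity: 223 ≡ 3 and 293 ≡ 1 (mod 4), so (223/293) = +(293/223).
Reduce top mod 223: now compute (70/223).
Pull out 2: since 223 ≡ 7 (mod 8), (2/223) = +1.
Reciprocity: 35 ≡ 3 and 223 ≡ 3 (mod 4), so (35/223) = −(223/35).
Reduce top mod 35: now compute (13/35).
Reciprocity: 13 ≡ 1 and 35 ≡ 3 (mod 4), so (13/35) = +(35/13).
Reduce top mod 13: now compute (9/13).
Reciprocity: 9 ≡ 1 and 13 ≡ 1 (mod 4), so (9/13) = +(13/9).
Reduce top mod 9: now compute (4/9).
Pull out 2^2: since 9 ≡ 1 (mod 8), (2/9) = +1, so (2/9)^2 = +1.
Reached (1/9) = 1. Collecting the sign flips along the way, the symbol is -1.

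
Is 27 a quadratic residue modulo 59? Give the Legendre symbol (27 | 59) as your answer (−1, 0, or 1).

1

Reciprocity: 27 ≡ 3 and 59 ≡ 3 (mod 4), so (27/59) = −(59/27).
Reduce top mod 27: now compute (5/27).
Reciprocity: 5 ≡ 1 and 27 ≡ 3 (mod 4), so (5/27) = +(27/5).
Reduce top mod 5: now compute (2/5).
Pull out 2: since 5 ≡ 5 (mod 8), (2/5) = -1.
Reached (1/5) = 1. Collecting the sign flips along the way, the symbol is +1.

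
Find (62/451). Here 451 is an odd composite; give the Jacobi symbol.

-1

Pull out 2: since 451 ≡ 3 (mod 8), (2/451) = -1.
Reciprocity: 31 ≡ 3 and 451 ≡ 3 (mod 4), so (31/451) = −(451/31).
Reduce top mod 31: now compute (17/31).
Reciprocity: 17 ≡ 1 and 31 ≡ 3 (mod 4), so (17/31) = +(31/17).
Reduce top mod 17: now compute (14/17).
Pull out 2: since 17 ≡ 1 (mod 8), (2/17) = +1.
Reciprocity: 7 ≡ 3 and 17 ≡ 1 (mod 4), so (7/17) = +(17/7).
Reduce top mod 7: now compute (3/7).
Reciprocity: 3 ≡ 3 and 7 ≡ 3 (mod 4), so (3/7) = −(7/3).
Reduce top mod 3: now compute (1/3).
Reached (1/3) = 1. Collecting the sign flips along the way, the symbol is -1.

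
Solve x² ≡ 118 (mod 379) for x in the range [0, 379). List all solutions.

Since 379 ≡ 3 (mod 4), a square root of 118 is 118^((379+1)/4) = 118^95 mod 379.
Repeated squaring: 118^2≡280, 118^4≡326, 118^8≡156, 118^16≡80, 118^32≡336, 118^64≡333 (mod 379).
118^95 = 118^(64+16+8+4+2+1) ≡ 81 (mod 379).
Check: 81² = 6561 ≡ 118 (mod 379). The two roots are 81 and 298.

81, 298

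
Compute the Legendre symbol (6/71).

Euler's criterion: (6/71) ≡ 6^35 (mod 71).
6^2 ≡ 36 (mod 71)
6^4 ≡ 18 (mod 71)
6^8 ≡ 40 (mod 71)
6^16 ≡ 38 (mod 71)
6^32 ≡ 24 (mod 71)
6^35 = 6^(32+2+1) ≡ 1 (mod 71).
Result is 1, so (6/71) = 1.

1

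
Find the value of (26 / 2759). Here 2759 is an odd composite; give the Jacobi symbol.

1

Pull out 2: since 2759 ≡ 7 (mod 8), (2/2759) = +1.
Reciprocity: 13 ≡ 1 and 2759 ≡ 3 (mod 4), so (13/2759) = +(2759/13).
Reduce top mod 13: now compute (3/13).
Reciprocity: 3 ≡ 3 and 13 ≡ 1 (mod 4), so (3/13) = +(13/3).
Reduce top mod 3: now compute (1/3).
Reached (1/3) = 1. Collecting the sign flips along the way, the symbol is +1.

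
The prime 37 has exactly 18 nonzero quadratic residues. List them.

Square k = 1,…,18 (k and 37−k give the same square):
1²=1, 2²=4, 3²=9, 4²=16, 5²=25, 6²=36, 7²≡12, 8²≡27, 9²≡7, 10²≡26, 11²≡10, 12²≡33, 13²≡21, 14²≡11, 15²≡3, 16²≡34, 17²≡30, 18²≡28 (mod 37).
So the quadratic residues mod 37 are {1, 3, 4, 7, 9, 10, 11, 12, 16, 21, 25, 26, 27, 28, 30, 33, 34, 36}.

1,3,4,7,9,10,11,12,16,21,25,26,27,28,30,33,34,36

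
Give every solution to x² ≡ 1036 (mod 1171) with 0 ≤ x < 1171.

Since 1171 ≡ 3 (mod 4), a square root of 1036 is 1036^((1171+1)/4) = 1036^293 mod 1171.
Repeated squaring: 1036^2≡660, 1036^4≡1159, 1036^8≡144, 1036^16≡829, 1036^32≡1035, 1036^64≡931, 1036^128≡221, 1036^256≡830 (mod 1171).
1036^293 = 1036^(256+32+4+1) ≡ 102 (mod 1171).
Check: 102² = 10404 ≡ 1036 (mod 1171). The two roots are 102 and 1069.

102, 1069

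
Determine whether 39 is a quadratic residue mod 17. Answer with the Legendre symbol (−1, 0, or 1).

First reduce: 39 ≡ 5 (mod 17).
Reciprocity: 5 ≡ 1 and 17 ≡ 1 (mod 4), so (5/17) = +(17/5).
Reduce top mod 5: now compute (2/5).
Pull out 2: since 5 ≡ 5 (mod 8), (2/5) = -1.
Reached (1/5) = 1. Collecting the sign flips along the way, the symbol is -1.

-1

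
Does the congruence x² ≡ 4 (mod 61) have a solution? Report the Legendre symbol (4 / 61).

1

Pull out 2^2: since 61 ≡ 5 (mod 8), (2/61) = -1, so (2/61)^2 = +1.
Reached (1/61) = 1. Collecting the sign flips along the way, the symbol is +1.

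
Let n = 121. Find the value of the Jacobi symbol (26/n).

1

Pull out 2: since 121 ≡ 1 (mod 8), (2/121) = +1.
Reciprocity: 13 ≡ 1 and 121 ≡ 1 (mod 4), so (13/121) = +(121/13).
Reduce top mod 13: now compute (4/13).
Pull out 2^2: since 13 ≡ 5 (mod 8), (2/13) = -1, so (2/13)^2 = +1.
Reached (1/13) = 1. Collecting the sign flips along the way, the symbol is +1.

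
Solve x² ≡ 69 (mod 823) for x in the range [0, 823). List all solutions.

287, 536

Since 823 ≡ 3 (mod 4), a square root of 69 is 69^((823+1)/4) = 69^206 mod 823.
Repeated squaring: 69^2≡646, 69^4≡55, 69^8≡556, 69^16≡511, 69^32≡230, 69^64≡228, 69^128≡135 (mod 823).
69^206 = 69^(128+64+8+4+2) ≡ 287 (mod 823).
Check: 287² = 82369 ≡ 69 (mod 823). The two roots are 287 and 536.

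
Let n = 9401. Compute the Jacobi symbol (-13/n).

-1

First reduce: -13 ≡ 9388 (mod 9401).
Pull out 2^2: since 9401 ≡ 1 (mod 8), (2/9401) = +1, so (2/9401)^2 = +1.
Reciprocity: 2347 ≡ 3 and 9401 ≡ 1 (mod 4), so (2347/9401) = +(9401/2347).
Reduce top mod 2347: now compute (13/2347).
Reciprocity: 13 ≡ 1 and 2347 ≡ 3 (mod 4), so (13/2347) = +(2347/13).
Reduce top mod 13: now compute (7/13).
Reciprocity: 7 ≡ 3 and 13 ≡ 1 (mod 4), so (7/13) = +(13/7).
Reduce top mod 7: now compute (6/7).
Pull out 2: since 7 ≡ 7 (mod 8), (2/7) = +1.
Reciprocity: 3 ≡ 3 and 7 ≡ 3 (mod 4), so (3/7) = −(7/3).
Reduce top mod 3: now compute (1/3).
Reached (1/3) = 1. Collecting the sign flips along the way, the symbol is -1.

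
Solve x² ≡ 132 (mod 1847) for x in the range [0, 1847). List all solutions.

143, 1704

Since 1847 ≡ 3 (mod 4), a square root of 132 is 132^((1847+1)/4) = 132^462 mod 1847.
Repeated squaring: 132^2≡801, 132^4≡692, 132^8≡491, 132^16≡971, 132^32≡871, 132^64≡1371, 132^128≡1242, 132^256≡319 (mod 1847).
132^462 = 132^(256+128+64+8+4+2) ≡ 143 (mod 1847).
Check: 143² = 20449 ≡ 132 (mod 1847). The two roots are 143 and 1704.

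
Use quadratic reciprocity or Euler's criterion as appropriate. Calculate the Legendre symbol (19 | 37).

Reciprocity: 19 ≡ 3 and 37 ≡ 1 (mod 4), so (19/37) = +(37/19).
Reduce top mod 19: now compute (18/19).
Pull out 2: since 19 ≡ 3 (mod 8), (2/19) = -1.
Reciprocity: 9 ≡ 1 and 19 ≡ 3 (mod 4), so (9/19) = +(19/9).
Reduce top mod 9: now compute (1/9).
Reached (1/9) = 1. Collecting the sign flips along the way, the symbol is -1.

-1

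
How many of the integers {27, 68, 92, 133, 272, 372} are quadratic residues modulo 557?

4

(27/557) = -1 → non-residue.
(68/557) = +1 → QR.
(92/557) = -1 → non-residue.
(133/557) = +1 → QR.
(272/557) = +1 → QR.
(372/557) = +1 → QR.
Total quadratic residues among the 6: 4.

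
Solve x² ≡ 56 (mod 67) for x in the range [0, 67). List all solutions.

Since 67 ≡ 3 (mod 4), a square root of 56 is 56^((67+1)/4) = 56^17 mod 67.
Repeated squaring: 56^2≡54, 56^4≡35, 56^8≡19, 56^16≡26 (mod 67).
56^17 = 56^(16+1) ≡ 49 (mod 67).
Check: 49² = 2401 ≡ 56 (mod 67). The two roots are 18 and 49.

18, 49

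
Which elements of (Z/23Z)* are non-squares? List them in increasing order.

5 7 10 11 14 15 17 19 20 21 22

Square k = 1,…,11 (k and 23−k give the same square):
1²=1, 2²=4, 3²=9, 4²=16, 5²≡2, 6²≡13, 7²≡3, 8²≡18, 9²≡12, 10²≡8, 11²≡6 (mod 23).
The residues are {1, 2, 3, 4, 6, 8, 9, 12, 13, 16, 18}; the non-residues are the remaining 11 nonzero classes.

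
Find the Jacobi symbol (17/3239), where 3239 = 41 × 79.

1

Reciprocity: 17 ≡ 1 and 3239 ≡ 3 (mod 4), so (17/3239) = +(3239/17).
Reduce top mod 17: now compute (9/17).
Reciprocity: 9 ≡ 1 and 17 ≡ 1 (mod 4), so (9/17) = +(17/9).
Reduce top mod 9: now compute (8/9).
Pull out 2^3: since 9 ≡ 1 (mod 8), (2/9) = +1, so (2/9)^3 = +1.
Reached (1/9) = 1. Collecting the sign flips along the way, the symbol is +1.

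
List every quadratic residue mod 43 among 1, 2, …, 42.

1, 4, 6, 9, 10, 11, 13, 14, 15, 16, 17, 21, 23, 24, 25, 31, 35, 36, 38, 40, 41

Square k = 1,…,21 (k and 43−k give the same square):
1²=1, 2²=4, 3²=9, 4²=16, 5²=25, 6²=36, 7²≡6, 8²≡21, 9²≡38, 10²≡14, 11²≡35, 12²≡15, 13²≡40, 14²≡24, 15²≡10, 16²≡41, 17²≡31, 18²≡23, 19²≡17, 20²≡13, 21²≡11 (mod 43).
So the quadratic residues mod 43 are {1, 4, 6, 9, 10, 11, 13, 14, 15, 16, 17, 21, 23, 24, 25, 31, 35, 36, 38, 40, 41}.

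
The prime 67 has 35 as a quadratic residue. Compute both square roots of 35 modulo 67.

Since 67 ≡ 3 (mod 4), a square root of 35 is 35^((67+1)/4) = 35^17 mod 67.
Repeated squaring: 35^2≡19, 35^4≡26, 35^8≡6, 35^16≡36 (mod 67).
35^17 = 35^(16+1) ≡ 54 (mod 67).
Check: 54² = 2916 ≡ 35 (mod 67). The two roots are 13 and 54.

13, 54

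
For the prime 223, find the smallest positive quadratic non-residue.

3

(2/223) = +1, so 2 is a residue.
(3/223) = −1, so 3 is the smallest positive non-residue mod 223.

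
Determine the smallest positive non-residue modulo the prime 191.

(2/191) = +1, so 2 is a residue.
(3/191) = +1, so 3 is a residue.
(4/191) = +1, so 4 is a residue.
(5/191) = +1, so 5 is a residue.
(6/191) = +1, so 6 is a residue.
(7/191) = −1, so 7 is the smallest positive non-residue mod 191.

7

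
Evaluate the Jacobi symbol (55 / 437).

Reciprocity: 55 ≡ 3 and 437 ≡ 1 (mod 4), so (55/437) = +(437/55).
Reduce top mod 55: now compute (52/55).
Pull out 2^2: since 55 ≡ 7 (mod 8), (2/55) = +1, so (2/55)^2 = +1.
Reciprocity: 13 ≡ 1 and 55 ≡ 3 (mod 4), so (13/55) = +(55/13).
Reduce top mod 13: now compute (3/13).
Reciprocity: 3 ≡ 3 and 13 ≡ 1 (mod 4), so (3/13) = +(13/3).
Reduce top mod 3: now compute (1/3).
Reached (1/3) = 1. Collecting the sign flips along the way, the symbol is +1.

1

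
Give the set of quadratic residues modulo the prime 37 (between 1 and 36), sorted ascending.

1, 3, 4, 7, 9, 10, 11, 12, 16, 21, 25, 26, 27, 28, 30, 33, 34, 36

Square k = 1,…,18 (k and 37−k give the same square):
1²=1, 2²=4, 3²=9, 4²=16, 5²=25, 6²=36, 7²≡12, 8²≡27, 9²≡7, 10²≡26, 11²≡10, 12²≡33, 13²≡21, 14²≡11, 15²≡3, 16²≡34, 17²≡30, 18²≡28 (mod 37).
So the quadratic residues mod 37 are {1, 3, 4, 7, 9, 10, 11, 12, 16, 21, 25, 26, 27, 28, 30, 33, 34, 36}.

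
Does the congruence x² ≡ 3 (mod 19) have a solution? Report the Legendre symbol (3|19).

Reciprocity: 3 ≡ 3 and 19 ≡ 3 (mod 4), so (3/19) = −(19/3).
Reduce top mod 3: now compute (1/3).
Reached (1/3) = 1. Collecting the sign flips along the way, the symbol is -1.

-1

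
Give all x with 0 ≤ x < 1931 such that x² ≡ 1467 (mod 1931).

73, 1858

Since 1931 ≡ 3 (mod 4), a square root of 1467 is 1467^((1931+1)/4) = 1467^483 mod 1931.
Repeated squaring: 1467^2≡955, 1467^4≡593, 1467^8≡207, 1467^16≡367, 1467^32≡1450, 1467^64≡1572, 1467^128≡1435, 1467^256≡779 (mod 1931).
1467^483 = 1467^(256+128+64+32+2+1) ≡ 1858 (mod 1931).
Check: 1858² = 3452164 ≡ 1467 (mod 1931). The two roots are 73 and 1858.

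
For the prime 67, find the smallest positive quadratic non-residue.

(2/67) = −1, so 2 is the smallest positive non-residue mod 67.

2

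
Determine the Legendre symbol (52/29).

1

First reduce: 52 ≡ 23 (mod 29).
Reciprocity: 23 ≡ 3 and 29 ≡ 1 (mod 4), so (23/29) = +(29/23).
Reduce top mod 23: now compute (6/23).
Pull out 2: since 23 ≡ 7 (mod 8), (2/23) = +1.
Reciprocity: 3 ≡ 3 and 23 ≡ 3 (mod 4), so (3/23) = −(23/3).
Reduce top mod 3: now compute (2/3).
Pull out 2: since 3 ≡ 3 (mod 8), (2/3) = -1.
Reached (1/3) = 1. Collecting the sign flips along the way, the symbol is +1.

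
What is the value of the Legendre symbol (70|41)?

-1

Euler's criterion: (70/41) ≡ 29^20 (mod 41).
29^2 ≡ 21 (mod 41)
29^4 ≡ 31 (mod 41)
29^8 ≡ 18 (mod 41)
29^16 ≡ 37 (mod 41)
29^20 = 29^(16+4) ≡ 40 (mod 41).
Result is 40 ≡ −1, so (70/41) = −1.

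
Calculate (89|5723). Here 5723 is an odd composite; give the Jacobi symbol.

-1

Reciprocity: 89 ≡ 1 and 5723 ≡ 3 (mod 4), so (89/5723) = +(5723/89).
Reduce top mod 89: now compute (27/89).
Reciprocity: 27 ≡ 3 and 89 ≡ 1 (mod 4), so (27/89) = +(89/27).
Reduce top mod 27: now compute (8/27).
Pull out 2^3: since 27 ≡ 3 (mod 8), (2/27) = -1, so (2/27)^3 = -1.
Reached (1/27) = 1. Collecting the sign flips along the way, the symbol is -1.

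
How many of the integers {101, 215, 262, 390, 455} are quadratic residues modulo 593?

2

(101/593) = +1 → QR.
(215/593) = +1 → QR.
(262/593) = -1 → non-residue.
(390/593) = -1 → non-residue.
(455/593) = -1 → non-residue.
Total quadratic residues among the 5: 2.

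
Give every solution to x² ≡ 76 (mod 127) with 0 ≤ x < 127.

Since 127 ≡ 3 (mod 4), a square root of 76 is 76^((127+1)/4) = 76^32 mod 127.
Repeated squaring: 76^2≡61, 76^4≡38, 76^8≡47, 76^16≡50, 76^32≡87 (mod 127).
76^32 = 76^(32) ≡ 87 (mod 127).
Check: 87² = 7569 ≡ 76 (mod 127). The two roots are 40 and 87.

40, 87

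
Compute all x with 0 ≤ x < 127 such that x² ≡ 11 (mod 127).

30, 97

Since 127 ≡ 3 (mod 4), a square root of 11 is 11^((127+1)/4) = 11^32 mod 127.
Repeated squaring: 11^2≡121, 11^4≡36, 11^8≡26, 11^16≡41, 11^32≡30 (mod 127).
11^32 = 11^(32) ≡ 30 (mod 127).
Check: 30² = 900 ≡ 11 (mod 127). The two roots are 30 and 97.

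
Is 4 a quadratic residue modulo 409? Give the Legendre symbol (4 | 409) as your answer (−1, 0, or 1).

Euler's criterion: (4/409) ≡ 4^204 (mod 409).
4^2 ≡ 16 (mod 409)
4^4 ≡ 256 (mod 409)
4^8 ≡ 96 (mod 409)
4^16 ≡ 218 (mod 409)
4^32 ≡ 80 (mod 409)
4^64 ≡ 265 (mod 409)
4^128 ≡ 286 (mod 409)
4^204 = 4^(128+64+8+4) ≡ 1 (mod 409).
Result is 1, so (4/409) = 1.

1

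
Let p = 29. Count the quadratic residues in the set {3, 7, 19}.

1

(3/29) = -1 → non-residue.
(7/29) = +1 → QR.
(19/29) = -1 → non-residue.
Total quadratic residues among the 3: 1.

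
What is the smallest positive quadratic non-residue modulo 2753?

(2/2753) = +1, so 2 is a residue.
(3/2753) = −1, so 3 is the smallest positive non-residue mod 2753.

3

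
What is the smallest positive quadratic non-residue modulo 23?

(2/23) = +1, so 2 is a residue.
(3/23) = +1, so 3 is a residue.
(4/23) = +1, so 4 is a residue.
(5/23) = −1, so 5 is the smallest positive non-residue mod 23.

5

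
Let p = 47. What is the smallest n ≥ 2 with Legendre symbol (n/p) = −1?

(2/47) = +1, so 2 is a residue.
(3/47) = +1, so 3 is a residue.
(4/47) = +1, so 4 is a residue.
(5/47) = −1, so 5 is the smallest positive non-residue mod 47.

5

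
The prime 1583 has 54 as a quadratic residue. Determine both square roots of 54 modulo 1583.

Since 1583 ≡ 3 (mod 4), a square root of 54 is 54^((1583+1)/4) = 54^396 mod 1583.
Repeated squaring: 54^2≡1333, 54^4≡763, 54^8≡1208, 54^16≡1321, 54^32≡575, 54^64≡1361, 54^128≡211, 54^256≡197 (mod 1583).
54^396 = 54^(256+128+8+4) ≡ 1316 (mod 1583).
Check: 1316² = 1731856 ≡ 54 (mod 1583). The two roots are 267 and 1316.

267, 1316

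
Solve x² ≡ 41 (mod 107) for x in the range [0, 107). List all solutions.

24, 83

Since 107 ≡ 3 (mod 4), a square root of 41 is 41^((107+1)/4) = 41^27 mod 107.
Repeated squaring: 41^2≡76, 41^4≡105, 41^8≡4, 41^16≡16 (mod 107).
41^27 = 41^(16+8+2+1) ≡ 83 (mod 107).
Check: 83² = 6889 ≡ 41 (mod 107). The two roots are 24 and 83.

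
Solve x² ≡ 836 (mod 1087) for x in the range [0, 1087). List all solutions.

72, 1015

Since 1087 ≡ 3 (mod 4), a square root of 836 is 836^((1087+1)/4) = 836^272 mod 1087.
Repeated squaring: 836^2≡1042, 836^4≡938, 836^8≡461, 836^16≡556, 836^32≡428, 836^64≡568, 836^128≡872, 836^256≡571 (mod 1087).
836^272 = 836^(256+16) ≡ 72 (mod 1087).
Check: 72² = 5184 ≡ 836 (mod 1087). The two roots are 72 and 1015.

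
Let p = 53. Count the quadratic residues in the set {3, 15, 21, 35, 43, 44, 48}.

3

(3/53) = -1 → non-residue.
(15/53) = +1 → QR.
(21/53) = -1 → non-residue.
(35/53) = -1 → non-residue.
(43/53) = +1 → QR.
(44/53) = +1 → QR.
(48/53) = -1 → non-residue.
Total quadratic residues among the 7: 3.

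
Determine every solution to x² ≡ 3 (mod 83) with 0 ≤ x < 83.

13, 70

Since 83 ≡ 3 (mod 4), a square root of 3 is 3^((83+1)/4) = 3^21 mod 83.
Repeated squaring: 3^2≡9, 3^4≡81, 3^8≡4, 3^16≡16 (mod 83).
3^21 = 3^(16+4+1) ≡ 70 (mod 83).
Check: 70² = 4900 ≡ 3 (mod 83). The two roots are 13 and 70.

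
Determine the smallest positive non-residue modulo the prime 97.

5

(2/97) = +1, so 2 is a residue.
(3/97) = +1, so 3 is a residue.
(4/97) = +1, so 4 is a residue.
(5/97) = −1, so 5 is the smallest positive non-residue mod 97.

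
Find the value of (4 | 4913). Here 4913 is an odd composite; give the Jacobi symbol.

1

Pull out 2^2: since 4913 ≡ 1 (mod 8), (2/4913) = +1, so (2/4913)^2 = +1.
Reached (1/4913) = 1. Collecting the sign flips along the way, the symbol is +1.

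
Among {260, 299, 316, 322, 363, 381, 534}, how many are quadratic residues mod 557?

4

(260/557) = +1 → QR.
(299/557) = +1 → QR.
(316/557) = +1 → QR.
(322/557) = +1 → QR.
(363/557) = -1 → non-residue.
(381/557) = -1 → non-residue.
(534/557) = -1 → non-residue.
Total quadratic residues among the 7: 4.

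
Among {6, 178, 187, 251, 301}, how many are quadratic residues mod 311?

(6/311) = +1 → QR.
(178/311) = +1 → QR.
(187/311) = +1 → QR.
(251/311) = -1 → non-residue.
(301/311) = -1 → non-residue.
Total quadratic residues among the 5: 3.

3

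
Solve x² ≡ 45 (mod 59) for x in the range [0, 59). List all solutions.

24, 35

Since 59 ≡ 3 (mod 4), a square root of 45 is 45^((59+1)/4) = 45^15 mod 59.
Repeated squaring: 45^2≡19, 45^4≡7, 45^8≡49 (mod 59).
45^15 = 45^(8+4+2+1) ≡ 35 (mod 59).
Check: 35² = 1225 ≡ 45 (mod 59). The two roots are 24 and 35.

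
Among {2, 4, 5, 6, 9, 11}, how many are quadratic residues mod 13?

2

(2/13) = -1 → non-residue.
(4/13) = +1 → QR.
(5/13) = -1 → non-residue.
(6/13) = -1 → non-residue.
(9/13) = +1 → QR.
(11/13) = -1 → non-residue.
Total quadratic residues among the 6: 2.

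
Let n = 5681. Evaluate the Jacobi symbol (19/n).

0

Reciprocity: 19 ≡ 3 and 5681 ≡ 1 (mod 4), so (19/5681) = +(5681/19).
Reduce top mod 19: now compute (0/19).
Top reduces to 0: gcd > 1, so the symbol is 0.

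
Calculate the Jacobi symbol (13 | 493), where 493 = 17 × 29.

1

Reciprocity: 13 ≡ 1 and 493 ≡ 1 (mod 4), so (13/493) = +(493/13).
Reduce top mod 13: now compute (12/13).
Pull out 2^2: since 13 ≡ 5 (mod 8), (2/13) = -1, so (2/13)^2 = +1.
Reciprocity: 3 ≡ 3 and 13 ≡ 1 (mod 4), so (3/13) = +(13/3).
Reduce top mod 3: now compute (1/3).
Reached (1/3) = 1. Collecting the sign flips along the way, the symbol is +1.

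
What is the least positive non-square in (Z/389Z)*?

2

(2/389) = −1, so 2 is the smallest positive non-residue mod 389.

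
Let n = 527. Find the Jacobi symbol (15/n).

Reciprocity: 15 ≡ 3 and 527 ≡ 3 (mod 4), so (15/527) = −(527/15).
Reduce top mod 15: now compute (2/15).
Pull out 2: since 15 ≡ 7 (mod 8), (2/15) = +1.
Reached (1/15) = 1. Collecting the sign flips along the way, the symbol is -1.

-1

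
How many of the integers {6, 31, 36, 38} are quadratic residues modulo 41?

2

(6/41) = -1 → non-residue.
(31/41) = +1 → QR.
(36/41) = +1 → QR.
(38/41) = -1 → non-residue.
Total quadratic residues among the 4: 2.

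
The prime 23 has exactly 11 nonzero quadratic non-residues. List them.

Square k = 1,…,11 (k and 23−k give the same square):
1²=1, 2²=4, 3²=9, 4²=16, 5²≡2, 6²≡13, 7²≡3, 8²≡18, 9²≡12, 10²≡8, 11²≡6 (mod 23).
The residues are {1, 2, 3, 4, 6, 8, 9, 12, 13, 16, 18}; the non-residues are the remaining 11 nonzero classes.

5,7,10,11,14,15,17,19,20,21,22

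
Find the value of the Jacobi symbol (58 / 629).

Pull out 2: since 629 ≡ 5 (mod 8), (2/629) = -1.
Reciprocity: 29 ≡ 1 and 629 ≡ 1 (mod 4), so (29/629) = +(629/29).
Reduce top mod 29: now compute (20/29).
Pull out 2^2: since 29 ≡ 5 (mod 8), (2/29) = -1, so (2/29)^2 = +1.
Reciprocity: 5 ≡ 1 and 29 ≡ 1 (mod 4), so (5/29) = +(29/5).
Reduce top mod 5: now compute (4/5).
Pull out 2^2: since 5 ≡ 5 (mod 8), (2/5) = -1, so (2/5)^2 = +1.
Reached (1/5) = 1. Collecting the sign flips along the way, the symbol is -1.

-1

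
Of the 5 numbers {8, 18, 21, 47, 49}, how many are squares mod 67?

3

(8/67) = -1 → non-residue.
(18/67) = -1 → non-residue.
(21/67) = +1 → QR.
(47/67) = +1 → QR.
(49/67) = +1 → QR.
Total quadratic residues among the 5: 3.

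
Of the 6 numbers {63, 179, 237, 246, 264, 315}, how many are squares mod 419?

4

(63/419) = +1 → QR.
(179/419) = -1 → non-residue.
(237/419) = +1 → QR.
(246/419) = -1 → non-residue.
(264/419) = +1 → QR.
(315/419) = +1 → QR.
Total quadratic residues among the 6: 4.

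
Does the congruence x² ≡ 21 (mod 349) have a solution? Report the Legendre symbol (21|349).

Reciprocity: 21 ≡ 1 and 349 ≡ 1 (mod 4), so (21/349) = +(349/21).
Reduce top mod 21: now compute (13/21).
Reciprocity: 13 ≡ 1 and 21 ≡ 1 (mod 4), so (13/21) = +(21/13).
Reduce top mod 13: now compute (8/13).
Pull out 2^3: since 13 ≡ 5 (mod 8), (2/13) = -1, so (2/13)^3 = -1.
Reached (1/13) = 1. Collecting the sign flips along the way, the symbol is -1.

-1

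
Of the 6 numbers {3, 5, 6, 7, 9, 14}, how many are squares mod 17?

1

(3/17) = -1 → non-residue.
(5/17) = -1 → non-residue.
(6/17) = -1 → non-residue.
(7/17) = -1 → non-residue.
(9/17) = +1 → QR.
(14/17) = -1 → non-residue.
Total quadratic residues among the 6: 1.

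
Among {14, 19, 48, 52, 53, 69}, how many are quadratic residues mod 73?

3

(14/73) = -1 → non-residue.
(19/73) = +1 → QR.
(48/73) = +1 → QR.
(52/73) = -1 → non-residue.
(53/73) = -1 → non-residue.
(69/73) = +1 → QR.
Total quadratic residues among the 6: 3.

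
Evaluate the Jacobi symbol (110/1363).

Pull out 2: since 1363 ≡ 3 (mod 8), (2/1363) = -1.
Reciprocity: 55 ≡ 3 and 1363 ≡ 3 (mod 4), so (55/1363) = −(1363/55).
Reduce top mod 55: now compute (43/55).
Reciprocity: 43 ≡ 3 and 55 ≡ 3 (mod 4), so (43/55) = −(55/43).
Reduce top mod 43: now compute (12/43).
Pull out 2^2: since 43 ≡ 3 (mod 8), (2/43) = -1, so (2/43)^2 = +1.
Reciprocity: 3 ≡ 3 and 43 ≡ 3 (mod 4), so (3/43) = −(43/3).
Reduce top mod 3: now compute (1/3).
Reached (1/3) = 1. Collecting the sign flips along the way, the symbol is +1.

1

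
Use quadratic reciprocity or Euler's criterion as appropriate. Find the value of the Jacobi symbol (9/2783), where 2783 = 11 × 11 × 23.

1

Reciprocity: 9 ≡ 1 and 2783 ≡ 3 (mod 4), so (9/2783) = +(2783/9).
Reduce top mod 9: now compute (2/9).
Pull out 2: since 9 ≡ 1 (mod 8), (2/9) = +1.
Reached (1/9) = 1. Collecting the sign flips along the way, the symbol is +1.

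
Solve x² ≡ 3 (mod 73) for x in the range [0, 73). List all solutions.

73 ≡ 1 (mod 4), so we find a root by search.
Trying successive values, 21² = 441 ≡ 3 (mod 73). The other root is 73 − 21 = 52.

21, 52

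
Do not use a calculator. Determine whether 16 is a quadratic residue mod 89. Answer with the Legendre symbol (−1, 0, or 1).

1

Pull out 2^4: since 89 ≡ 1 (mod 8), (2/89) = +1, so (2/89)^4 = +1.
Reached (1/89) = 1. Collecting the sign flips along the way, the symbol is +1.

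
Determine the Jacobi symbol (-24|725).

First reduce: -24 ≡ 701 (mod 725).
Reciprocity: 701 ≡ 1 and 725 ≡ 1 (mod 4), so (701/725) = +(725/701).
Reduce top mod 701: now compute (24/701).
Pull out 2^3: since 701 ≡ 5 (mod 8), (2/701) = -1, so (2/701)^3 = -1.
Reciprocity: 3 ≡ 3 and 701 ≡ 1 (mod 4), so (3/701) = +(701/3).
Reduce top mod 3: now compute (2/3).
Pull out 2: since 3 ≡ 3 (mod 8), (2/3) = -1.
Reached (1/3) = 1. Collecting the sign flips along the way, the symbol is +1.

1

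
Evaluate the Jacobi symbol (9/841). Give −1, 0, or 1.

1

Reciprocity: 9 ≡ 1 and 841 ≡ 1 (mod 4), so (9/841) = +(841/9).
Reduce top mod 9: now compute (4/9).
Pull out 2^2: since 9 ≡ 1 (mod 8), (2/9) = +1, so (2/9)^2 = +1.
Reached (1/9) = 1. Collecting the sign flips along the way, the symbol is +1.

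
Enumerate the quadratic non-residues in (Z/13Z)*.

Square k = 1,…,6 (k and 13−k give the same square):
1²=1, 2²=4, 3²=9, 4²≡3, 5²≡12, 6²≡10 (mod 13).
The residues are {1, 3, 4, 9, 10, 12}; the non-residues are the remaining 6 nonzero classes.

2 5 6 7 8 11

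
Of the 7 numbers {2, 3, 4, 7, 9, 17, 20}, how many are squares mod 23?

4

(2/23) = +1 → QR.
(3/23) = +1 → QR.
(4/23) = +1 → QR.
(7/23) = -1 → non-residue.
(9/23) = +1 → QR.
(17/23) = -1 → non-residue.
(20/23) = -1 → non-residue.
Total quadratic residues among the 7: 4.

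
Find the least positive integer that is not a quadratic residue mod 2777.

3

(2/2777) = +1, so 2 is a residue.
(3/2777) = −1, so 3 is the smallest positive non-residue mod 2777.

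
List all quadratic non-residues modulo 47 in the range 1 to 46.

Square k = 1,…,23 (k and 47−k give the same square):
1²=1, 2²=4, 3²=9, 4²=16, 5²=25, 6²=36, 7²≡2, 8²≡17, 9²≡34, 10²≡6, 11²≡27, 12²≡3, 13²≡28, 14²≡8, 15²≡37, 16²≡21, 17²≡7, 18²≡42, 19²≡32, 20²≡24, 21²≡18, 22²≡14, 23²≡12 (mod 47).
The residues are {1, 2, 3, 4, 6, 7, 8, 9, 12, 14, 16, 17, 18, 21, 24, 25, 27, 28, 32, 34, 36, 37, 42}; the non-residues are the remaining 23 nonzero classes.

5, 10, 11, 13, 15, 19, 20, 22, 23, 26, 29, 30, 31, 33, 35, 38, 39, 40, 41, 43, 44, 45, 46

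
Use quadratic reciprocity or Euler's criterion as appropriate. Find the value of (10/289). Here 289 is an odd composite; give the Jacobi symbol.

1

Pull out 2: since 289 ≡ 1 (mod 8), (2/289) = +1.
Reciprocity: 5 ≡ 1 and 289 ≡ 1 (mod 4), so (5/289) = +(289/5).
Reduce top mod 5: now compute (4/5).
Pull out 2^2: since 5 ≡ 5 (mod 8), (2/5) = -1, so (2/5)^2 = +1.
Reached (1/5) = 1. Collecting the sign flips along the way, the symbol is +1.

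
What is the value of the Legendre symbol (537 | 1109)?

1

Euler's criterion: (537/1109) ≡ 537^554 (mod 1109).
537^2 ≡ 29 (mod 1109)
537^4 ≡ 841 (mod 1109)
537^8 ≡ 848 (mod 1109)
537^16 ≡ 472 (mod 1109)
537^32 ≡ 984 (mod 1109)
537^64 ≡ 99 (mod 1109)
537^128 ≡ 929 (mod 1109)
537^256 ≡ 239 (mod 1109)
537^512 ≡ 562 (mod 1109)
537^554 = 537^(512+32+8+2) ≡ 1 (mod 1109).
Result is 1, so (537/1109) = 1.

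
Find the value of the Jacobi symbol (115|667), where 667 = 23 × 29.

Reciprocity: 115 ≡ 3 and 667 ≡ 3 (mod 4), so (115/667) = −(667/115).
Reduce top mod 115: now compute (92/115).
Pull out 2^2: since 115 ≡ 3 (mod 8), (2/115) = -1, so (2/115)^2 = +1.
Reciprocity: 23 ≡ 3 and 115 ≡ 3 (mod 4), so (23/115) = −(115/23).
Reduce top mod 23: now compute (0/23).
Top reduces to 0: gcd > 1, so the symbol is 0.

0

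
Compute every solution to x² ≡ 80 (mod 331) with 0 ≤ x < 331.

61, 270

Since 331 ≡ 3 (mod 4), a square root of 80 is 80^((331+1)/4) = 80^83 mod 331.
Repeated squaring: 80^2≡111, 80^4≡74, 80^8≡180, 80^16≡293, 80^32≡120, 80^64≡167 (mod 331).
80^83 = 80^(64+16+2+1) ≡ 270 (mod 331).
Check: 270² = 72900 ≡ 80 (mod 331). The two roots are 61 and 270.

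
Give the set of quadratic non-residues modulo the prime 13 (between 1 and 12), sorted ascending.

Square k = 1,…,6 (k and 13−k give the same square):
1²=1, 2²=4, 3²=9, 4²≡3, 5²≡12, 6²≡10 (mod 13).
The residues are {1, 3, 4, 9, 10, 12}; the non-residues are the remaining 6 nonzero classes.

2, 5, 6, 7, 8, 11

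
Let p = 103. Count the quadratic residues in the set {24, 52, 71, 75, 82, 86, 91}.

(24/103) = -1 → non-residue.
(52/103) = +1 → QR.
(71/103) = -1 → non-residue.
(75/103) = -1 → non-residue.
(82/103) = +1 → QR.
(86/103) = -1 → non-residue.
(91/103) = +1 → QR.
Total quadratic residues among the 7: 3.

3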